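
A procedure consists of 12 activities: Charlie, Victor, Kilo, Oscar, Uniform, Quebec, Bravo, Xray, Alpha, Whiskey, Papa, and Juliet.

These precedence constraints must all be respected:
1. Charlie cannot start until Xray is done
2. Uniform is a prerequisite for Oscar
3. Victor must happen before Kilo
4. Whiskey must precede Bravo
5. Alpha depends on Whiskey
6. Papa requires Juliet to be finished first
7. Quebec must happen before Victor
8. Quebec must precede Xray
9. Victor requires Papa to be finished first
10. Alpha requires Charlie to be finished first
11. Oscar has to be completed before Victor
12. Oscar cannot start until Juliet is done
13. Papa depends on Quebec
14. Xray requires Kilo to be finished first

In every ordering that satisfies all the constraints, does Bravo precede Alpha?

No

No chain of constraints connects Bravo to Alpha in either direction.
There exist valid orderings with Alpha before Bravo, so Bravo is not required to come first.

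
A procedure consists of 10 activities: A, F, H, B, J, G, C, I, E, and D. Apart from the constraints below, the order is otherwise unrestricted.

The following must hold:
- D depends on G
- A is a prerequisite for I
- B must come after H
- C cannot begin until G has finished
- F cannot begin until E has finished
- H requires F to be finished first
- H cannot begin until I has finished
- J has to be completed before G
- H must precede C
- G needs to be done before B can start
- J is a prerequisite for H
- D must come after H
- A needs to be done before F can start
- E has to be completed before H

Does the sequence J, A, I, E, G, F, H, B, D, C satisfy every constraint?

Yes

Going through the constraints one by one, each required predecessor appears earlier in the sequence than its dependent — e.g. J (position 1) is before H (position 7), as required.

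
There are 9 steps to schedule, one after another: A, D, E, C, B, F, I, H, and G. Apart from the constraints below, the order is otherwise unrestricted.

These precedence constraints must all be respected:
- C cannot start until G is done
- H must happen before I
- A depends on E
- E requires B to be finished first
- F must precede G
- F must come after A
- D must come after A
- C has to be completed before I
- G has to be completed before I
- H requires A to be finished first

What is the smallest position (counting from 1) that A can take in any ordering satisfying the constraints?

3

Every step that must precede A has to come before it. Tracing all chains that end at A, those steps are: E, B — 2 in total.
With 2 mandatory predecessors, the earliest A can sit is position 2+1 = 3, and placing just those 2 first achieves it.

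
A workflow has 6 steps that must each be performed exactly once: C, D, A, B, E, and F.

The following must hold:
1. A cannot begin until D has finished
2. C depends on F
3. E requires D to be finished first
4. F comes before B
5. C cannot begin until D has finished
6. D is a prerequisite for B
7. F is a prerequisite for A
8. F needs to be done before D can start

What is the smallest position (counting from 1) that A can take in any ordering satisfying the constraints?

The steps that are forced before A, directly or transitively, are D, F. That's 2 steps.
So at minimum 2 steps come before A, putting A no earlier than position 3. That position is achievable by scheduling exactly those predecessors first.

3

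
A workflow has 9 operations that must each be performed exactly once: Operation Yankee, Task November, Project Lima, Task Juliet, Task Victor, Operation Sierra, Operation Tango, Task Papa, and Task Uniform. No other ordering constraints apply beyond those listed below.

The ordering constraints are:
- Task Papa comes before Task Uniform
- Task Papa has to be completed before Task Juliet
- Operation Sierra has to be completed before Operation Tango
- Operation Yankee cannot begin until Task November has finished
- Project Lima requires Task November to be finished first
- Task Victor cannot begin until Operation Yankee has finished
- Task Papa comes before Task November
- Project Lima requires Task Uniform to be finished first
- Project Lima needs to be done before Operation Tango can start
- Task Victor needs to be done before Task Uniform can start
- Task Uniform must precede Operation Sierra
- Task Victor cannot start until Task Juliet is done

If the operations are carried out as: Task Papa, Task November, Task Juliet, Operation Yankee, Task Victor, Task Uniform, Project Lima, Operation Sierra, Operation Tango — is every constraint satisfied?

Yes

Every stated constraint is respected: Task Papa sits at position 1, ahead of Task Uniform at position 6, and each of the other listed pairs likewise has the predecessor earlier in the sequence.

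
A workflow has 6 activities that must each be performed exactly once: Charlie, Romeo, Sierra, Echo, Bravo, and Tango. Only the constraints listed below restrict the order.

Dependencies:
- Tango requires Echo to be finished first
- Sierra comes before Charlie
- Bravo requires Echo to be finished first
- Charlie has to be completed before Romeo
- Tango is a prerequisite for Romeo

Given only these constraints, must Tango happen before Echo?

No

The constraints actually force Echo before Tango (via Echo → Tango), not the other way around.
So Tango does not have to come before Echo — it cannot.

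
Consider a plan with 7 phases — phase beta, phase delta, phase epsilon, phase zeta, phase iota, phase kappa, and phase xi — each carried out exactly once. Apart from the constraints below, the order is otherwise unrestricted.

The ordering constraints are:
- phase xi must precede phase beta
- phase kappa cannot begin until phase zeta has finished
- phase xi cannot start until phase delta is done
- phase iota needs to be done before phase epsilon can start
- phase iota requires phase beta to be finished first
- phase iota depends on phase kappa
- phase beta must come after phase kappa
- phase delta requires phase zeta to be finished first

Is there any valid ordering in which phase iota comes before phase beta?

Following phase beta → phase iota, phase beta must precede phase iota in every valid ordering.
Hence phase iota can never be scheduled before phase beta.

No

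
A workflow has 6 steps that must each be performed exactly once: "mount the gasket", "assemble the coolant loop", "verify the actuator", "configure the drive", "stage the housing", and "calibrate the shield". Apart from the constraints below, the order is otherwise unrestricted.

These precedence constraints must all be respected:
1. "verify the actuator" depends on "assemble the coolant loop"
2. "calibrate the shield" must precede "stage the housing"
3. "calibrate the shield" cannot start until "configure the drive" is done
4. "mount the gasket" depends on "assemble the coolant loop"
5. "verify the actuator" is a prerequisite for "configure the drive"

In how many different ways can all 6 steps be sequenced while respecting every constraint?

5

Only "assemble the coolant loop" has no prerequisites, so it must go first.
Systematically extending each partial ordering one step at a time and counting, there are 5 complete orderings.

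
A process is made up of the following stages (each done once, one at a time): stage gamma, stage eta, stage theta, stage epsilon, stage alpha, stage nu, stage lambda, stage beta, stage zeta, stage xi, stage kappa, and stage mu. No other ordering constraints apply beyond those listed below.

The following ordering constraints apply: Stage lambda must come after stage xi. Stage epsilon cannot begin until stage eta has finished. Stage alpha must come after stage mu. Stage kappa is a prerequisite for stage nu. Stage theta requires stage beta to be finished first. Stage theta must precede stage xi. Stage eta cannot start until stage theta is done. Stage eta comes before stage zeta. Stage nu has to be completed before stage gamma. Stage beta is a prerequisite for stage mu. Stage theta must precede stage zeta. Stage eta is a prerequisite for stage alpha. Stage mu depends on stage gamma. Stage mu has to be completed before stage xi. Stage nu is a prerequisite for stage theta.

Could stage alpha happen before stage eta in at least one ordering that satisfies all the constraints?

No

Following stage eta → stage alpha, stage eta must precede stage alpha in every valid ordering.
So no valid ordering can have stage alpha before stage eta.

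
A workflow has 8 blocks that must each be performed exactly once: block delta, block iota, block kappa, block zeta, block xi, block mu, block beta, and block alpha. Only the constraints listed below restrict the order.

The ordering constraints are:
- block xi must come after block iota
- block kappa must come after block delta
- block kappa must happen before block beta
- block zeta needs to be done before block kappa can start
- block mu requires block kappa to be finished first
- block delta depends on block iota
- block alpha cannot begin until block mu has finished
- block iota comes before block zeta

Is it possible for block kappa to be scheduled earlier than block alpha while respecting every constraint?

Every valid ordering already has block kappa before block alpha (the constraints require it), so in particular at least one does.

Yes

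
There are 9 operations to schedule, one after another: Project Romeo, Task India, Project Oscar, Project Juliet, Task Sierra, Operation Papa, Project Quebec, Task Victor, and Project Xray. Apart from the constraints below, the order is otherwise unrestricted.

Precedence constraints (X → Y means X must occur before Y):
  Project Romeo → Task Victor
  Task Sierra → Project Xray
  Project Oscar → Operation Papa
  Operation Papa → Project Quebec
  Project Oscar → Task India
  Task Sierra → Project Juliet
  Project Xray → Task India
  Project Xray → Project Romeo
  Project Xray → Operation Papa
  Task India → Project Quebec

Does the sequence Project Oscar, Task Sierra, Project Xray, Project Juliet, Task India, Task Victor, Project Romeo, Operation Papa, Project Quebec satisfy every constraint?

No

Here Project Romeo comes after Task Victor.
But one of the constraints requires Project Romeo before Task Victor, so this ordering violates it.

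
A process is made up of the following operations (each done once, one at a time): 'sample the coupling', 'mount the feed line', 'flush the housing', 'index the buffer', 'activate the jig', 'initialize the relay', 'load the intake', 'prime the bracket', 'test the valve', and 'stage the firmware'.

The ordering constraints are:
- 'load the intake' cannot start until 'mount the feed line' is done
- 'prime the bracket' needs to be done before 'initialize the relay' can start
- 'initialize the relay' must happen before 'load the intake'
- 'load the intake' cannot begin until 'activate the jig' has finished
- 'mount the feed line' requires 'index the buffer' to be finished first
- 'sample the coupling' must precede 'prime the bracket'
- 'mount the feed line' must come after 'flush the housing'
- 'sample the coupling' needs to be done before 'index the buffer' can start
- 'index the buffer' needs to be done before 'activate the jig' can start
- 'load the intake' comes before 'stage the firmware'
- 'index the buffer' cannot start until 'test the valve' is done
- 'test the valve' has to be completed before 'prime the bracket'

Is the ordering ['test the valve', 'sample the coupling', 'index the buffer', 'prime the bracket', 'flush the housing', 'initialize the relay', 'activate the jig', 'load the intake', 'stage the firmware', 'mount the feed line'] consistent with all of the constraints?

In the proposed order, 'load the intake' appears before 'mount the feed line'.
Since 'mount the feed line' is required before 'load the intake', the ordering is invalid.

No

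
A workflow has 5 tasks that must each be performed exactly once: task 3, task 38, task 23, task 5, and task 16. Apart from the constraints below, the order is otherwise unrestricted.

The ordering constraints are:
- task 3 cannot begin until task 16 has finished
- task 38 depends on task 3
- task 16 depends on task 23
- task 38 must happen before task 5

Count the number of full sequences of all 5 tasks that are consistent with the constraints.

1

Only task 23 has no prerequisites, so it must go first.
Continuing from there, at each step only one task has all its prerequisites placed, so the ordering is fully determined — there is exactly 1.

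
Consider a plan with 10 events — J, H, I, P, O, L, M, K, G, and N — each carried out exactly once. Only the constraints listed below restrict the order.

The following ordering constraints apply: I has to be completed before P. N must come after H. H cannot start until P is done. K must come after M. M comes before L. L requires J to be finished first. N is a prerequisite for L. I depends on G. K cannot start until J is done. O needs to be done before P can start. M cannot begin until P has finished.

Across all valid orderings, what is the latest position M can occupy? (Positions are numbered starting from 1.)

Following every chain forward from M, the events that must come later are L, K — 2 of them.
With 2 mandatory successors out of 10 events total, the latest slot for M is 10−2 = 8, and it's reachable by doing all non-successors before M.

8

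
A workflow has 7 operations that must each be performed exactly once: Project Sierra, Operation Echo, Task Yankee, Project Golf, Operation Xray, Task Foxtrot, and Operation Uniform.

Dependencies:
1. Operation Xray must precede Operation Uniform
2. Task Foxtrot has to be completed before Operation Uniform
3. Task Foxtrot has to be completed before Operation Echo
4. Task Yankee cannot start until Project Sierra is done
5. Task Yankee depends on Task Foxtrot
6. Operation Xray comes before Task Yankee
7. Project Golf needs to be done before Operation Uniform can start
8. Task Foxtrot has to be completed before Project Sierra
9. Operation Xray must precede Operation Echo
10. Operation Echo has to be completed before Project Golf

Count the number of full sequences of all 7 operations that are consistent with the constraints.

24

The operations with no prerequisites are Operation Xray, Task Foxtrot; any of them can be placed first.
Enumerating by repeatedly choosing an available operation (one whose prerequisites are all placed) gives 24 distinct complete orderings.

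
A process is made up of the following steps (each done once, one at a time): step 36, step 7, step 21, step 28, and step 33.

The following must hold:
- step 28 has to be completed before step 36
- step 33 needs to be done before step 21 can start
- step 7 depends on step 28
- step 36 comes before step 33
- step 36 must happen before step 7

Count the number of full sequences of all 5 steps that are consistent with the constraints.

3

Step 28 is the only step with nothing required before it, so every ordering starts there.
Enumerating by repeatedly choosing an available step (one whose prerequisites are all placed) gives 3 distinct complete orderings.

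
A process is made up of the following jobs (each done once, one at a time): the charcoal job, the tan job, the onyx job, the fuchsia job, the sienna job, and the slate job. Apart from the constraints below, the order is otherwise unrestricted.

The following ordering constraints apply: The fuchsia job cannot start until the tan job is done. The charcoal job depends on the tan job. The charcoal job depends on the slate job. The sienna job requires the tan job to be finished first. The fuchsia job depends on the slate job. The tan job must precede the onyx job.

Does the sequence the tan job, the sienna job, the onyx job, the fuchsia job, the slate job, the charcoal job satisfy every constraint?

No

The sequence places the fuchsia job ahead of the slate job.
But one of the constraints requires the slate job before the fuchsia job, so this ordering violates it.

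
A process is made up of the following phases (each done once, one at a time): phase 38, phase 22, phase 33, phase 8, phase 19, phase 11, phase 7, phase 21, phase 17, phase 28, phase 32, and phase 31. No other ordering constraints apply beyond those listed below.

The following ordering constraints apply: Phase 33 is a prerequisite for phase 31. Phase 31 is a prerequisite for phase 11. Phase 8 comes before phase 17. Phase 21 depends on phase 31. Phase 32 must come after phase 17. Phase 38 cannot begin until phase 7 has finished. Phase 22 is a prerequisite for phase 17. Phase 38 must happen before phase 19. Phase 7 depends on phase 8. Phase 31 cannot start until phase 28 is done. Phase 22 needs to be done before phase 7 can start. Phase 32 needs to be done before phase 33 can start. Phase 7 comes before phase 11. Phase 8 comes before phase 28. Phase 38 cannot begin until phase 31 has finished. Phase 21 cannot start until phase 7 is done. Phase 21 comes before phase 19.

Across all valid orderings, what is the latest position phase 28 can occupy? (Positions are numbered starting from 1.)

Following every chain forward from phase 28, the phases that must come later are phase 38, phase 19, phase 11, phase 21, phase 31 — 5 of them.
With 5 mandatory successors out of 12 phases total, the latest slot for phase 28 is 12−5 = 7, and it's reachable by doing all non-successors before phase 28.

7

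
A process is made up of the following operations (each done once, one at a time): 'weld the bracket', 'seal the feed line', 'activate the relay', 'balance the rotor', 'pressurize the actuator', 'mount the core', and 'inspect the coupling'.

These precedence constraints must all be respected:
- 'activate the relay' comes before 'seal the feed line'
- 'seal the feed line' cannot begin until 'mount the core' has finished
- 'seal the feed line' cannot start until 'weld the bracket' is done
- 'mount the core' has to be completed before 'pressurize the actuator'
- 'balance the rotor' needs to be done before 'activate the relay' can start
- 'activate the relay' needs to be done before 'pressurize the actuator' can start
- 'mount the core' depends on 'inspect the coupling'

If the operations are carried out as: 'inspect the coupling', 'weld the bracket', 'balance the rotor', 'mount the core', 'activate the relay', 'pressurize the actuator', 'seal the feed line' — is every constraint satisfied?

Yes

Checking each listed constraint against this order: for instance, 'weld the bracket' is in position 2 and 'seal the feed line' in position 7, so that constraint holds — and the remaining constraints check out the same way.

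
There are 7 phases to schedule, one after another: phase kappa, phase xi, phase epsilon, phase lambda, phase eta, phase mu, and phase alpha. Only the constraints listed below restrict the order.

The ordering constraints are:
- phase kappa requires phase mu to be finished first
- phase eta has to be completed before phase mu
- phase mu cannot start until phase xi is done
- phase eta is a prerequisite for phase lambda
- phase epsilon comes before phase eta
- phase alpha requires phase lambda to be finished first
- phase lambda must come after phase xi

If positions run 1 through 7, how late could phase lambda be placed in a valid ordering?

6

The only phase forced after phase lambda (directly or by a chain) is phase alpha.
So at least 1 phase follows phase lambda, putting phase lambda no later than position 6. That position is achievable by scheduling everything else first.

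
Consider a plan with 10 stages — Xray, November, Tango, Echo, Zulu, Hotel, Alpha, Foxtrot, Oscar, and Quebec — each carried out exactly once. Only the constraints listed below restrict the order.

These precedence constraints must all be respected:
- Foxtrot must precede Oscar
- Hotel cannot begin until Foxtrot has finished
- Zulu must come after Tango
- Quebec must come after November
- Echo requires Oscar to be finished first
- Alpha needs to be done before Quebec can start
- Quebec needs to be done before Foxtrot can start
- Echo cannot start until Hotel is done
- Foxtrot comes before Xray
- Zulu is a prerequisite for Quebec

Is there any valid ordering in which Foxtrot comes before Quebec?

No

There is a dependency chain Quebec → Foxtrot, so Foxtrot always comes after Quebec.
Hence Foxtrot can never be scheduled before Quebec.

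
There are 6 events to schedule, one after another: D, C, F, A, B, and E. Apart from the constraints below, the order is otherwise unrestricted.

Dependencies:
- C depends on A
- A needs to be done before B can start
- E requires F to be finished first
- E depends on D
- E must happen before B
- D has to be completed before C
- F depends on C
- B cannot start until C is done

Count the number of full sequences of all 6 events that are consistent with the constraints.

2 events have no prerequisites (D, A), so any of them could come first.
Counting all ways to extend the partial order to a total order gives 2.

2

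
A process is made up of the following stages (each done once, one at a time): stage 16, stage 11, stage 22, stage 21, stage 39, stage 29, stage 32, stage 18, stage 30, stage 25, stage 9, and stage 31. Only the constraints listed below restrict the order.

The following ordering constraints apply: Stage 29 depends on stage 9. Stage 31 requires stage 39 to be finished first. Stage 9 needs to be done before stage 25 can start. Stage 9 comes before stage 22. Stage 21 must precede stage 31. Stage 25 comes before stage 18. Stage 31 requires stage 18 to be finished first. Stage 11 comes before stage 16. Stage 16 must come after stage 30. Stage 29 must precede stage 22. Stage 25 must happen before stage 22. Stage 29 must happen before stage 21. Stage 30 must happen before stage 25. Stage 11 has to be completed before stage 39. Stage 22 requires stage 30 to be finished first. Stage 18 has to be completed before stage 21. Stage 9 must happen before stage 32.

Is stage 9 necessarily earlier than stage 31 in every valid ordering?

There is a constraint chain stage 9 → stage 25 → stage 18 → stage 31.
That forces stage 9 before stage 31 in every valid schedule.

Yes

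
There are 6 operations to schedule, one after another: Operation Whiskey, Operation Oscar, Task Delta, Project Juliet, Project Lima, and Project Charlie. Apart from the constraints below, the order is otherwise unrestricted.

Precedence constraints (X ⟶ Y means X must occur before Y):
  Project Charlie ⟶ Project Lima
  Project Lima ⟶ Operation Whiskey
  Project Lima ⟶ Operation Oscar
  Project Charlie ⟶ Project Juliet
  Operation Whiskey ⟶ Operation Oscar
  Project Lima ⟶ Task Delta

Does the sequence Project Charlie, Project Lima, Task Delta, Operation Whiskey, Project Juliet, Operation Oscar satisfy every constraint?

Every stated constraint is respected: Project Charlie sits at position 1, ahead of Project Juliet at position 5, and each of the other listed pairs likewise has the predecessor earlier in the sequence.

Yes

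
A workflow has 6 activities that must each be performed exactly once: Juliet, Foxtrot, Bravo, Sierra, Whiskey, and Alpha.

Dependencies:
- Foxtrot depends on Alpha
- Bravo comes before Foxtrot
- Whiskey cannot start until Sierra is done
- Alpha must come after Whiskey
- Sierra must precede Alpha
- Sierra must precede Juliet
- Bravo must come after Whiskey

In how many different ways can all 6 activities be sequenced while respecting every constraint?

Only Sierra has no prerequisites, so it must go first.
Counting all ways to extend the partial order to a total order gives 10.

10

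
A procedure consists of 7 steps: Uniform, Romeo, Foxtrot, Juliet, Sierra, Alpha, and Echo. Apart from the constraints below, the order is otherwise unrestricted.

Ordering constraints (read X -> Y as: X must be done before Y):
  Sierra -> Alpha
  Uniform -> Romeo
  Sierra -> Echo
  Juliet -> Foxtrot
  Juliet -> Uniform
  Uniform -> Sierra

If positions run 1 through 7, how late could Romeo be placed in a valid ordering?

7

Romeo has no required successors, so nothing stops it from going last (position 7).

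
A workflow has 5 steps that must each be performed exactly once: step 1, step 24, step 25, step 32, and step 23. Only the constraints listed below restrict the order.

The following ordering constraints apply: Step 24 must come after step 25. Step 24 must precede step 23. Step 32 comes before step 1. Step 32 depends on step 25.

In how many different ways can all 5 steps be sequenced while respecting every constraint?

Step 25 is the only step with nothing required before it, so every ordering starts there.
Counting all ways to extend the partial order to a total order gives 6.

6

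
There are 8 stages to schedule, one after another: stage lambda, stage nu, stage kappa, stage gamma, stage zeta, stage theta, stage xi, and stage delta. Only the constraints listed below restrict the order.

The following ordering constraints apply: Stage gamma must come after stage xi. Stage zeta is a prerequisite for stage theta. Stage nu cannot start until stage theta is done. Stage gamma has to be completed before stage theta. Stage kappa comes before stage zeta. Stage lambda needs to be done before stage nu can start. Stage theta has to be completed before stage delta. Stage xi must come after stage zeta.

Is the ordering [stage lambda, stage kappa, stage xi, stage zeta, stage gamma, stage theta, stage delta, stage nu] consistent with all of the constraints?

No

Here stage zeta comes after stage xi.
That contradicts the constraint that stage zeta must precede stage xi.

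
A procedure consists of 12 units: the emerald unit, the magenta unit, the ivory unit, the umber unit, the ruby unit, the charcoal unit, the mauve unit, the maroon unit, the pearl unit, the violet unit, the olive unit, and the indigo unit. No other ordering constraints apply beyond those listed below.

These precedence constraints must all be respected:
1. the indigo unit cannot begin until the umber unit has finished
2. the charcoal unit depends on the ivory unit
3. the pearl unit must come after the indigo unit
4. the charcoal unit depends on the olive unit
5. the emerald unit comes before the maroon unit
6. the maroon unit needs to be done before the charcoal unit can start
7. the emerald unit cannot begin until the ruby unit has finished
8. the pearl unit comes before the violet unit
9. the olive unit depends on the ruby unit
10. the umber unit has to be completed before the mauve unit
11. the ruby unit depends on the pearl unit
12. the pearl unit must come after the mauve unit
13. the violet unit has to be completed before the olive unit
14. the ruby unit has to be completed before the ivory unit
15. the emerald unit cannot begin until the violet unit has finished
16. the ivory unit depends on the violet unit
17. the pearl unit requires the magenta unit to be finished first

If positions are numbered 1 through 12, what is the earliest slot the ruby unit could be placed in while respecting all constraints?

Working backwards through the constraints from the ruby unit, its full set of required predecessors is the magenta unit, the umber unit, the mauve unit, the pearl unit, the indigo unit — 5 of them.
So at minimum 5 units come before the ruby unit, putting the ruby unit no earlier than position 6. That position is achievable by scheduling exactly those predecessors first.

6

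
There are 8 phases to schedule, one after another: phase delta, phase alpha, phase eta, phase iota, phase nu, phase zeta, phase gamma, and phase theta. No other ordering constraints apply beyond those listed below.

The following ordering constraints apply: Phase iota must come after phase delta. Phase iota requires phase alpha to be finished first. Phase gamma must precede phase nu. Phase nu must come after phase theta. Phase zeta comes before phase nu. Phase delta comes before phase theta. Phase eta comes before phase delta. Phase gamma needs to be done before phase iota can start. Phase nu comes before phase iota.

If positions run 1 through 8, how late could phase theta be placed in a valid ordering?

6

Following every chain forward from phase theta, the phases that must come later are phase iota, phase nu — 2 of them.
So at least 2 phases follow phase theta, putting phase theta no later than position 6. That position is achievable by scheduling everything else first.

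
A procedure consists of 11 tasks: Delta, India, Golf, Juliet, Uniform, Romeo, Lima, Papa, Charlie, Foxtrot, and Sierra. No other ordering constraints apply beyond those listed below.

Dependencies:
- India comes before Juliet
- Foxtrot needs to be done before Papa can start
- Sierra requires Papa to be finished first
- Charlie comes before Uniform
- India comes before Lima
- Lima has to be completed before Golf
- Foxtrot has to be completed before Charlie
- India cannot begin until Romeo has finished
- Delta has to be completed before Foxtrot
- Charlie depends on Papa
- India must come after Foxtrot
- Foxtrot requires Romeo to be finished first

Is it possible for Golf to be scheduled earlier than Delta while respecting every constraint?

Following Delta → Foxtrot → India → Lima → Golf, Delta must precede Golf in every valid ordering.
So no valid ordering can have Golf before Delta.

No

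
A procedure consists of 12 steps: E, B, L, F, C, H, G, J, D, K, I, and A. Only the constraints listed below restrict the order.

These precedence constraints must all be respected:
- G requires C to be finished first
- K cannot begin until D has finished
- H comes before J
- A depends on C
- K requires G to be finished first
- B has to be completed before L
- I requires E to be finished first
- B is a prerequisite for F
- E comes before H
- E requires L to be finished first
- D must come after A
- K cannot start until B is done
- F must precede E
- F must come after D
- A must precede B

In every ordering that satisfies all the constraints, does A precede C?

No

There is a chain C → A, which puts C before A.
So A never precedes C.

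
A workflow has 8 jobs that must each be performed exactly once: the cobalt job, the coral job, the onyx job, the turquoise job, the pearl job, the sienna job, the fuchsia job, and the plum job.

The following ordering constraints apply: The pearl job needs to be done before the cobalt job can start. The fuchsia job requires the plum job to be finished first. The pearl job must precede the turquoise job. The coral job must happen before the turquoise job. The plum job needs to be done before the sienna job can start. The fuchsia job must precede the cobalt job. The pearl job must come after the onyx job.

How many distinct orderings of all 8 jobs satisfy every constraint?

The jobs with no prerequisites are the coral job, the onyx job, the plum job; any of them can be placed first.
Counting all ways to extend the partial order to a total order gives 473.

473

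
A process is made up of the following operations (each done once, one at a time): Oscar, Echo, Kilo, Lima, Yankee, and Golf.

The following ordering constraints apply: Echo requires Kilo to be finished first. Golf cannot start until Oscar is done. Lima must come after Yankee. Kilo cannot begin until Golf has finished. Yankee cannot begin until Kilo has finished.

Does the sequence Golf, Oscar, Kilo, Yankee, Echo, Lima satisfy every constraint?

No

Here Oscar comes after Golf.
Since Oscar is required before Golf, the ordering is invalid.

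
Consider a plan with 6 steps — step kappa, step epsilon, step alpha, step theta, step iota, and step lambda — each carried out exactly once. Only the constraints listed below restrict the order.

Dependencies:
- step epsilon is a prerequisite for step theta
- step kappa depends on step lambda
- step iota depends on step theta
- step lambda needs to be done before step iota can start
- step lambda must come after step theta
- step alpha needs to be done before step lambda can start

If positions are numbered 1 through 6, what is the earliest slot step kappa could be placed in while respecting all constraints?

Every step that must precede step kappa has to come before it. Tracing all chains that end at step kappa, those steps are: step epsilon, step alpha, step theta, step lambda — 4 in total.
So at minimum 4 steps come before step kappa, putting step kappa no earlier than position 5. That position is achievable by scheduling exactly those predecessors first.

5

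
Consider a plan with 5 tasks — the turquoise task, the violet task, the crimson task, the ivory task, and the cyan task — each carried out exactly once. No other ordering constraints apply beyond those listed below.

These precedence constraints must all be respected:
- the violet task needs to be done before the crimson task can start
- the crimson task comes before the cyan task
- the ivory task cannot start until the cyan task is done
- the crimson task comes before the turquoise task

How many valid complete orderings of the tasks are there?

3

The violet task is the only task with nothing required before it, so every ordering starts there.
Enumerating by repeatedly choosing an available task (one whose prerequisites are all placed) gives 3 distinct complete orderings.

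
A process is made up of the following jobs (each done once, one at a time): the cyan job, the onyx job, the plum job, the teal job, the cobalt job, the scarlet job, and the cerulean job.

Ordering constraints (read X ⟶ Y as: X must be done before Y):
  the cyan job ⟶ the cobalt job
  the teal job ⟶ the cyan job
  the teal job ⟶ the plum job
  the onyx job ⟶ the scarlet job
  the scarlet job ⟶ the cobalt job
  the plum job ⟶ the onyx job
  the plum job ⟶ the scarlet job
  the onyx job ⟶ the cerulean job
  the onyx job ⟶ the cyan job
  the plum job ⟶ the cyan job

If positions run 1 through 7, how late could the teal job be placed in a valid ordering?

The jobs that are forced after the teal job, directly or by a chain of constraints, are the cyan job, the onyx job, the plum job, the cobalt job, the scarlet job, the cerulean job. That's 6 jobs.
With 6 mandatory successors out of 7 jobs total, the latest slot for the teal job is 7−6 = 1, and it's reachable by doing all non-successors before the teal job.

1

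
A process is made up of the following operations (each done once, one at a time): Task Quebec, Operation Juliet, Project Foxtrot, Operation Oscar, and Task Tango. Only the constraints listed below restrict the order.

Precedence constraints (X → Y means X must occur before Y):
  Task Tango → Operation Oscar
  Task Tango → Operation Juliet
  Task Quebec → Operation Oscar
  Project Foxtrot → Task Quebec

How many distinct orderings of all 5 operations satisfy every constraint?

2 operations have no prerequisites (Project Foxtrot, Task Tango), so any of them could come first.
Enumerating by repeatedly choosing an available operation (one whose prerequisites are all placed) gives 9 distinct complete orderings.

9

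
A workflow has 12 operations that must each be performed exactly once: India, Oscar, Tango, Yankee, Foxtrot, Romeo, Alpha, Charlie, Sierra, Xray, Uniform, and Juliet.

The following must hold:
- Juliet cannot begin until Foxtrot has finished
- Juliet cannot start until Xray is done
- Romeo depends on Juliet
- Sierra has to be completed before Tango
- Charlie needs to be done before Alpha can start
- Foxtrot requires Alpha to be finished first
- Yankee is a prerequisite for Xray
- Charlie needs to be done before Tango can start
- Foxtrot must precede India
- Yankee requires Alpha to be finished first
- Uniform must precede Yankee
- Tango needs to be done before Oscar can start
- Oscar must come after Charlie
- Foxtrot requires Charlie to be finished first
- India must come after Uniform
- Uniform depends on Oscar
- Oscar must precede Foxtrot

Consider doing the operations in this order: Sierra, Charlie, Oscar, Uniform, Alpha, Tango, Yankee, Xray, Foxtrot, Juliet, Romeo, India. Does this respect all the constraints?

In the proposed order, Oscar appears before Tango.
That contradicts the constraint that Tango must precede Oscar.

No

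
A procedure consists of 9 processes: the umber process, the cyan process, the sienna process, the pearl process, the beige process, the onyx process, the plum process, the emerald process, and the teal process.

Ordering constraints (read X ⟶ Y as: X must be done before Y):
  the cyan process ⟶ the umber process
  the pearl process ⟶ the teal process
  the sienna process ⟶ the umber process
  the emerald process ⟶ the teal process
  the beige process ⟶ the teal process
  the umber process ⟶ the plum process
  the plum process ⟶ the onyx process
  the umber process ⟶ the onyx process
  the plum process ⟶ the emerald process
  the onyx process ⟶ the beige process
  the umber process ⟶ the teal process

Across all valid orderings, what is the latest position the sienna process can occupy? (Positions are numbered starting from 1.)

Following every chain forward from the sienna process, the processes that must come later are the umber process, the beige process, the onyx process, the plum process, the emerald process, the teal process — 6 of them.
So at least 6 processes follow the sienna process, putting the sienna process no later than position 3. That position is achievable by scheduling everything else first.

3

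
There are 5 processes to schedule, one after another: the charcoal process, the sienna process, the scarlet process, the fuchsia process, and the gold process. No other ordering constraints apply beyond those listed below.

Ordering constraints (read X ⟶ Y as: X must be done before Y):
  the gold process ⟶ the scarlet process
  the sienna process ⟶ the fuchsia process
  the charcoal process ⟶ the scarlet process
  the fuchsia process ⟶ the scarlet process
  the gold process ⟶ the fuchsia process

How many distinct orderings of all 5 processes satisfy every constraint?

8

The processes with no prerequisites are the charcoal process, the sienna process, the gold process; any of them can be placed first.
Systematically extending each partial ordering one process at a time and counting, there are 8 complete orderings.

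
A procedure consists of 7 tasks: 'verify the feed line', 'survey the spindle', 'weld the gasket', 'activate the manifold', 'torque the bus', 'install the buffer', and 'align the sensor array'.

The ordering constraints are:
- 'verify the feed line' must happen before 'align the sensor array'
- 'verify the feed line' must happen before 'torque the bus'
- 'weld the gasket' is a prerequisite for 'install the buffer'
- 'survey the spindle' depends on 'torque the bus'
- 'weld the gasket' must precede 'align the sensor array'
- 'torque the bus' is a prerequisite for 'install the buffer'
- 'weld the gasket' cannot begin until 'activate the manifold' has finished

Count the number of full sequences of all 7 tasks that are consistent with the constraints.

50

The tasks with no prerequisites are 'verify the feed line', 'activate the manifold'; any of them can be placed first.
Counting all ways to extend the partial order to a total order gives 50.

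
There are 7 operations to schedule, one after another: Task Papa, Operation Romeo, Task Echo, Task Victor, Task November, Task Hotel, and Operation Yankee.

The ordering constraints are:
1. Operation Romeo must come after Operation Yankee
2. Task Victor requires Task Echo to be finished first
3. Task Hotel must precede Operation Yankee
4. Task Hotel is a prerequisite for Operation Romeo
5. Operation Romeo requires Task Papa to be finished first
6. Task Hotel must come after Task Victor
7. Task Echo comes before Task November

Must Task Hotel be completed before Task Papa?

No

Nothing in the constraints links Task Hotel and Task Papa; they are unordered relative to each other.
So Task Hotel can come before Task Papa or after — it is not forced.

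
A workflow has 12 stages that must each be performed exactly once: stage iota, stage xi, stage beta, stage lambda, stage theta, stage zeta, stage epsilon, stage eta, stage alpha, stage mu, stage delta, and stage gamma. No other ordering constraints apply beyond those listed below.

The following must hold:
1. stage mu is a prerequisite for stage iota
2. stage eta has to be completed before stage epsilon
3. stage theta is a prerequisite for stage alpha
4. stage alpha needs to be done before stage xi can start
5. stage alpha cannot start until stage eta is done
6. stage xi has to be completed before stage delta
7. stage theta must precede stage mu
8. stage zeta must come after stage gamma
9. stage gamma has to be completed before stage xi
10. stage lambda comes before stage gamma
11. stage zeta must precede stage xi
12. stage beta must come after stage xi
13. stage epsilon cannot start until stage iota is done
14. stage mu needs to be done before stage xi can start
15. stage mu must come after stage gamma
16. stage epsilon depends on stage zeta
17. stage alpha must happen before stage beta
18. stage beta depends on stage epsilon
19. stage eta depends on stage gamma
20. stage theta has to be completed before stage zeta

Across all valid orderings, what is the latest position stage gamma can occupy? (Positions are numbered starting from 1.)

Following every chain forward from stage gamma, the stages that must come later are stage iota, stage xi, stage beta, stage zeta, stage epsilon, stage eta, stage alpha, stage mu, stage delta — 9 of them.
So at least 9 stages follow stage gamma, putting stage gamma no later than position 3. That position is achievable by scheduling everything else first.

3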